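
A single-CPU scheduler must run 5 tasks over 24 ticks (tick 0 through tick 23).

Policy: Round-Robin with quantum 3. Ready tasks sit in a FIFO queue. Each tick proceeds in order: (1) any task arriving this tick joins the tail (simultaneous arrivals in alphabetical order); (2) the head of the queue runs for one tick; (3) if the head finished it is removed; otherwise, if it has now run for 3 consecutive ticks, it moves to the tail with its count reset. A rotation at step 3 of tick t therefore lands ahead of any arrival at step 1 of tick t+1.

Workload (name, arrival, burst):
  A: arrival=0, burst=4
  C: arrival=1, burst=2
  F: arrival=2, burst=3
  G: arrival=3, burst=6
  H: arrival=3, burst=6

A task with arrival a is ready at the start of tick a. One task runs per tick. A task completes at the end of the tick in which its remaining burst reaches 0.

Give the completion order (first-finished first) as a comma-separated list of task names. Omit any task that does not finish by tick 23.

completion order = C, F, A, G, H

t=0: queue=[A] q_used=0 → run A
t=1: queue=[A,C] q_used=1 → run A
t=2: queue=[A,C,F] q_used=2 → run A
t=3: queue=[C,F,A,G,H] q_used=0 → run C
t=4: queue=[C,F,A,G,H] q_used=1 → run C
t=5: queue=[F,A,G,H] q_used=0 → run F
t=6: queue=[F,A,G,H] q_used=1 → run F
t=7: queue=[F,A,G,H] q_used=2 → run F
t=8: queue=[A,G,H] q_used=0 → run A
t=9: queue=[G,H] q_used=0 → run G
t=10: queue=[G,H] q_used=1 → run G
t=11: queue=[G,H] q_used=2 → run G
t=12: queue=[H,G] q_used=0 → run H
t=13: queue=[H,G] q_used=1 → run H
t=14: queue=[H,G] q_used=2 → run H
t=15: queue=[G,H] q_used=0 → run G
t=16: queue=[G,H] q_used=1 → run G
t=17: queue=[G,H] q_used=2 → run G
t=18: queue=[H] q_used=0 → run H
t=19: queue=[H] q_used=1 → run H
t=20: queue=[H] q_used=2 → run H
t=21: (idle)
t=22: (idle)
t=23: (idle)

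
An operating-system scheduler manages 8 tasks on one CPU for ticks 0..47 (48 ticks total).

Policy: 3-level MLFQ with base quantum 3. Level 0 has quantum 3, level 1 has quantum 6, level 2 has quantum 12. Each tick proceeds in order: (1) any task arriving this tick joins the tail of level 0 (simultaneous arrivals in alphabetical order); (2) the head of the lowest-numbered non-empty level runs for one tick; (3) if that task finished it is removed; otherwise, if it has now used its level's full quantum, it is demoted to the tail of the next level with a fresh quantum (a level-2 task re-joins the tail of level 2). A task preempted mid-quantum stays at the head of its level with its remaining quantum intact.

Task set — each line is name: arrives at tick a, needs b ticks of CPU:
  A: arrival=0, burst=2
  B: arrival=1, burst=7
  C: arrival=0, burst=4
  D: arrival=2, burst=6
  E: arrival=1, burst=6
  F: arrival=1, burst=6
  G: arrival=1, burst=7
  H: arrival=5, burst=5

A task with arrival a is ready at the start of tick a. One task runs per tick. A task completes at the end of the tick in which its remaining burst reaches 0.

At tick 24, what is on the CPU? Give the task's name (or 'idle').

running at tick 24 = B

t=0: L0/L1/L2 = AC/-/- → run A
t=1: L0/L1/L2 = ACBEFG/-/- → run A
t=2: L0/L1/L2 = CBEFGD/-/- → run C
t=3: L0/L1/L2 = CBEFGD/-/- → run C
t=4: L0/L1/L2 = CBEFGD/-/- → run C
t=5: L0/L1/L2 = BEFGDH/C/- → run B
t=6: L0/L1/L2 = BEFGDH/C/- → run B
t=7: L0/L1/L2 = BEFGDH/C/- → run B
t=8: L0/L1/L2 = EFGDH/CB/- → run E
t=9: L0/L1/L2 = EFGDH/CB/- → run E
t=10: L0/L1/L2 = EFGDH/CB/- → run E
t=11: L0/L1/L2 = FGDH/CBE/- → run F
t=12: L0/L1/L2 = FGDH/CBE/- → run F
t=13: L0/L1/L2 = FGDH/CBE/- → run F
t=14: L0/L1/L2 = GDH/CBEF/- → run G
t=15: L0/L1/L2 = GDH/CBEF/- → run G
t=16: L0/L1/L2 = GDH/CBEF/- → run G
t=17: L0/L1/L2 = DH/CBEFG/- → run D
t=18: L0/L1/L2 = DH/CBEFG/- → run D
t=19: L0/L1/L2 = DH/CBEFG/- → run D
t=20: L0/L1/L2 = H/CBEFGD/- → run H
t=21: L0/L1/L2 = H/CBEFGD/- → run H
t=22: L0/L1/L2 = H/CBEFGD/- → run H
t=23: L0/L1/L2 = -/CBEFGDH/- → run C
t=24: L0/L1/L2 = -/BEFGDH/- → run B
t=25: L0/L1/L2 = -/BEFGDH/- → run B
t=26: L0/L1/L2 = -/BEFGDH/- → run B
t=27: L0/L1/L2 = -/BEFGDH/- → run B
t=28: L0/L1/L2 = -/EFGDH/- → run E
t=29: L0/L1/L2 = -/EFGDH/- → run E
t=30: L0/L1/L2 = -/EFGDH/- → run E
t=31: L0/L1/L2 = -/FGDH/- → run F
t=32: L0/L1/L2 = -/FGDH/- → run F
t=33: L0/L1/L2 = -/FGDH/- → run F
t=34: L0/L1/L2 = -/GDH/- → run G
t=35: L0/L1/L2 = -/GDH/- → run G
t=36: L0/L1/L2 = -/GDH/- → run G
t=37: L0/L1/L2 = -/GDH/- → run G
t=38: L0/L1/L2 = -/DH/- → run D
t=39: L0/L1/L2 = -/DH/- → run D
t=40: L0/L1/L2 = -/DH/- → run D
t=41: L0/L1/L2 = -/H/- → run H
t=42: L0/L1/L2 = -/H/- → run H
t=43: (idle)
t=44: (idle)
t=45: (idle)
t=46: (idle)
t=47: (idle)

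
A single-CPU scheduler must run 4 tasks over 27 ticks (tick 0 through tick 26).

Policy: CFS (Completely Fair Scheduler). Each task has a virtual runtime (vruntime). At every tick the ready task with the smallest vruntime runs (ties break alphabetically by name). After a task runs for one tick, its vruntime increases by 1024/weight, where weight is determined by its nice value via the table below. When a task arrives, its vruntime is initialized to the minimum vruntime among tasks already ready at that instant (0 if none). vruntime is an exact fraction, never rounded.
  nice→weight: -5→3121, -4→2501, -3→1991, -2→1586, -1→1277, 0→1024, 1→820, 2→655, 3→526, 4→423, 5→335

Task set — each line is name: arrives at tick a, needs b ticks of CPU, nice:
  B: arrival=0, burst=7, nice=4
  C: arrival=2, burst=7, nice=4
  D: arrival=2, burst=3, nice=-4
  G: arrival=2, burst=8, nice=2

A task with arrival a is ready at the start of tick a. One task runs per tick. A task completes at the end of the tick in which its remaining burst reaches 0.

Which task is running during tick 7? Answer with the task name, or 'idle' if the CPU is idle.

running at tick 7 = D

t=0: vr[B=0] → run B
t=1: vr[B=1024/423] → run B
t=2: vr[B=2048/423 C=2048/423 D=2048/423 G=2048/423] → run B
t=3: vr[B=1024/141 C=2048/423 D=2048/423 G=2048/423] → run C
t=4: vr[B=1024/141 C=1024/141 D=2048/423 G=2048/423] → run D
t=5: vr[B=1024/141 C=1024/141 D=5555200/1057923 G=2048/423] → run G
t=6: vr[B=1024/141 C=1024/141 D=5555200/1057923 G=1774592/277065] → run D
t=7: vr[B=1024/141 C=1024/141 D=5988352/1057923 G=1774592/277065] → run D
t=8: vr[B=1024/141 C=1024/141 G=1774592/277065] → run G
t=9: vr[B=1024/141 C=1024/141 G=2207744/277065] → run B
t=10: vr[B=4096/423 C=1024/141 G=2207744/277065] → run C
t=11: vr[B=4096/423 C=4096/423 G=2207744/277065] → run G
t=12: vr[B=4096/423 C=4096/423 G=2640896/277065] → run G
t=13: vr[B=4096/423 C=4096/423 G=3074048/277065] → run B
t=14: vr[B=5120/423 C=4096/423 G=3074048/277065] → run C
t=15: vr[B=5120/423 C=5120/423 G=3074048/277065] → run G
t=16: vr[B=5120/423 C=5120/423 G=701440/55413] → run B
t=17: vr[B=2048/141 C=5120/423 G=701440/55413] → run C
t=18: vr[B=2048/141 C=2048/141 G=701440/55413] → run G
t=19: vr[B=2048/141 C=2048/141 G=3940352/277065] → run G
t=20: vr[B=2048/141 C=2048/141 G=4373504/277065] → run B
t=21: vr[C=2048/141 G=4373504/277065] → run C
t=22: vr[C=7168/423 G=4373504/277065] → run G
t=23: vr[C=7168/423] → run C
t=24: vr[C=8192/423] → run C
t=25: (idle)
t=26: (idle)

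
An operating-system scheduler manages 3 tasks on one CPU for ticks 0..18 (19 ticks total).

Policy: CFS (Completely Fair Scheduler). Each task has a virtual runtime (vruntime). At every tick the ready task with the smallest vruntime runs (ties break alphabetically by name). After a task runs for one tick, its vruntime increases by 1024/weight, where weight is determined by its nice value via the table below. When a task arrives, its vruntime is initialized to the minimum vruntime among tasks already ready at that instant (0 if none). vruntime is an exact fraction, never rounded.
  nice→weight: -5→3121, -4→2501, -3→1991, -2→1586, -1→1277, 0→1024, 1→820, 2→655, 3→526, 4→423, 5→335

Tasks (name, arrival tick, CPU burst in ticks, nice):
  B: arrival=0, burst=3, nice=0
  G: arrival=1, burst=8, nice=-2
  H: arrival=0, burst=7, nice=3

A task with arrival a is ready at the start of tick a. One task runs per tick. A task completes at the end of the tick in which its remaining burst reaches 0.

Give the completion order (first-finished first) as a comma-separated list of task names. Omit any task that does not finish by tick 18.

t=0: vr[B=0 H=0] → run B
t=1: vr[B=1 G=0 H=0] → run G
t=2: vr[B=1 G=512/793 H=0] → run H
t=3: vr[B=1 G=512/793 H=512/263] → run G
t=4: vr[B=1 G=1024/793 H=512/263] → run B
t=5: vr[B=2 G=1024/793 H=512/263] → run G
t=6: vr[B=2 G=1536/793 H=512/263] → run G
t=7: vr[B=2 G=2048/793 H=512/263] → run H
t=8: vr[B=2 G=2048/793 H=1024/263] → run B
t=9: vr[G=2048/793 H=1024/263] → run G
t=10: vr[G=2560/793 H=1024/263] → run G
t=11: vr[G=3072/793 H=1024/263] → run G
t=12: vr[G=3584/793 H=1024/263] → run H
t=13: vr[G=3584/793 H=1536/263] → run G
t=14: vr[H=1536/263] → run H
t=15: vr[H=2048/263] → run H
t=16: vr[H=2560/263] → run H
t=17: vr[H=3072/263] → run H
t=18: (idle)

completion order = B, G, H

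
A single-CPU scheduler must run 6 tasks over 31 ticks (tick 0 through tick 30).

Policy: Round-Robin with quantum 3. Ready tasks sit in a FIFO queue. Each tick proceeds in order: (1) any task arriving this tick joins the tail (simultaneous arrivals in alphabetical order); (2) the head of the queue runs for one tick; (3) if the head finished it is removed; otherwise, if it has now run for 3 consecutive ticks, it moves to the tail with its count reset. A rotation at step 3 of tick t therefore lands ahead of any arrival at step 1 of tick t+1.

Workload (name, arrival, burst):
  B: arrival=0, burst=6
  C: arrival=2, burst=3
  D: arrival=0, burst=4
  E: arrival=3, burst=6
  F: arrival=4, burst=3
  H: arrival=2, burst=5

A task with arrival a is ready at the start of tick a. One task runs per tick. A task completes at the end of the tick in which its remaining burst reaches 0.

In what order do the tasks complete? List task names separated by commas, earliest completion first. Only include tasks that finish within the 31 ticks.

t=0: queue=[B,D] q_used=0 → run B
t=1: queue=[B,D] q_used=1 → run B
t=2: queue=[B,D,C,H] q_used=2 → run B
t=3: queue=[D,C,H,B,E] q_used=0 → run D
t=4: queue=[D,C,H,B,E,F] q_used=1 → run D
t=5: queue=[D,C,H,B,E,F] q_used=2 → run D
t=6: queue=[C,H,B,E,F,D] q_used=0 → run C
t=7: queue=[C,H,B,E,F,D] q_used=1 → run C
t=8: queue=[C,H,B,E,F,D] q_used=2 → run C
t=9: queue=[H,B,E,F,D] q_used=0 → run H
t=10: queue=[H,B,E,F,D] q_used=1 → run H
t=11: queue=[H,B,E,F,D] q_used=2 → run H
t=12: queue=[B,E,F,D,H] q_used=0 → run B
t=13: queue=[B,E,F,D,H] q_used=1 → run B
t=14: queue=[B,E,F,D,H] q_used=2 → run B
t=15: queue=[E,F,D,H] q_used=0 → run E
t=16: queue=[E,F,D,H] q_used=1 → run E
t=17: queue=[E,F,D,H] q_used=2 → run E
t=18: queue=[F,D,H,E] q_used=0 → run F
t=19: queue=[F,D,H,E] q_used=1 → run F
t=20: queue=[F,D,H,E] q_used=2 → run F
t=21: queue=[D,H,E] q_used=0 → run D
t=22: queue=[H,E] q_used=0 → run H
t=23: queue=[H,E] q_used=1 → run H
t=24: queue=[E] q_used=0 → run E
t=25: queue=[E] q_used=1 → run E
t=26: queue=[E] q_used=2 → run E
t=27: (idle)
t=28: (idle)
t=29: (idle)
t=30: (idle)

completion order = C, B, F, D, H, E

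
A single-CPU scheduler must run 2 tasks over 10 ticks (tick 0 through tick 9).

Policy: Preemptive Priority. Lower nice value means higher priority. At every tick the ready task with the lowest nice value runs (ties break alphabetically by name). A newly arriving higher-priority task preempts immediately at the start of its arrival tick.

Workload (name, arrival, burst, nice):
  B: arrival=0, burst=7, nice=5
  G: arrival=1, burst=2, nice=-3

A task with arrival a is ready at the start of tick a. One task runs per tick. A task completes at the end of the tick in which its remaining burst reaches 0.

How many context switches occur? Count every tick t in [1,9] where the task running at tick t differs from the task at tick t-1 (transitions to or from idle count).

t=0: ready={B} → run B
t=1: ready={B,G} → run G
t=2: ready={B,G} → run G
t=3: ready={B} → run B
t=4: ready={B} → run B
t=5: ready={B} → run B
t=6: ready={B} → run B
t=7: ready={B} → run B
t=8: ready={B} → run B
t=9: (idle)

context switches = 3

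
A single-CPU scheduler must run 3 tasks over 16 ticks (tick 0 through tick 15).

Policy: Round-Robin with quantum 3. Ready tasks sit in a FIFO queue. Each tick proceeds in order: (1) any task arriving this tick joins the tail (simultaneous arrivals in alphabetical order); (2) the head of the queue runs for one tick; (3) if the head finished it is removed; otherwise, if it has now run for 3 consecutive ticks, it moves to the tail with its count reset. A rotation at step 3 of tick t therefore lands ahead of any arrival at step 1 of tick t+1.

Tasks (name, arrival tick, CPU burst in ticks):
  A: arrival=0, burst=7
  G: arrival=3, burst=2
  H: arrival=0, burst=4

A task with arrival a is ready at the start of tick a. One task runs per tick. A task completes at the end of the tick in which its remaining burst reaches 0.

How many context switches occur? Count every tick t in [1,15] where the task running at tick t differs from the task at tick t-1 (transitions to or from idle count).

t=0: queue=[A,H] q_used=0 → run A
t=1: queue=[A,H] q_used=1 → run A
t=2: queue=[A,H] q_used=2 → run A
t=3: queue=[H,A,G] q_used=0 → run H
t=4: queue=[H,A,G] q_used=1 → run H
t=5: queue=[H,A,G] q_used=2 → run H
t=6: queue=[A,G,H] q_used=0 → run A
t=7: queue=[A,G,H] q_used=1 → run A
t=8: queue=[A,G,H] q_used=2 → run A
t=9: queue=[G,H,A] q_used=0 → run G
t=10: queue=[G,H,A] q_used=1 → run G
t=11: queue=[H,A] q_used=0 → run H
t=12: queue=[A] q_used=0 → run A
t=13: (idle)
t=14: (idle)
t=15: (idle)

context switches = 6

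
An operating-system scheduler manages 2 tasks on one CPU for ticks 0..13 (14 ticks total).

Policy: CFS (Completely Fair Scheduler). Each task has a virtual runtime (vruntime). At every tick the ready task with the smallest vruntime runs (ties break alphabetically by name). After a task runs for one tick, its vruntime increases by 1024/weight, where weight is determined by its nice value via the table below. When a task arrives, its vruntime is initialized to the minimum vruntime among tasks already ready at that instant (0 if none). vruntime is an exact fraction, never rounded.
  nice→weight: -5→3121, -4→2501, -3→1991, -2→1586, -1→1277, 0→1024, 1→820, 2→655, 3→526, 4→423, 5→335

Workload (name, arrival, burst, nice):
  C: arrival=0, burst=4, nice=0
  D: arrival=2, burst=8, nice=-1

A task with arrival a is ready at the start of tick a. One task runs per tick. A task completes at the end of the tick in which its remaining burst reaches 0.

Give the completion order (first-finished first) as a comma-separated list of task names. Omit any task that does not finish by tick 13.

completion order = C, D

t=0: vr[C=0] → run C
t=1: vr[C=1] → run C
t=2: vr[C=2 D=2] → run C
t=3: vr[C=3 D=2] → run D
t=4: vr[C=3 D=3578/1277] → run D
t=5: vr[C=3 D=4602/1277] → run C
t=6: vr[D=4602/1277] → run D
t=7: vr[D=5626/1277] → run D
t=8: vr[D=6650/1277] → run D
t=9: vr[D=7674/1277] → run D
t=10: vr[D=8698/1277] → run D
t=11: vr[D=9722/1277] → run D
t=12: (idle)
t=13: (idle)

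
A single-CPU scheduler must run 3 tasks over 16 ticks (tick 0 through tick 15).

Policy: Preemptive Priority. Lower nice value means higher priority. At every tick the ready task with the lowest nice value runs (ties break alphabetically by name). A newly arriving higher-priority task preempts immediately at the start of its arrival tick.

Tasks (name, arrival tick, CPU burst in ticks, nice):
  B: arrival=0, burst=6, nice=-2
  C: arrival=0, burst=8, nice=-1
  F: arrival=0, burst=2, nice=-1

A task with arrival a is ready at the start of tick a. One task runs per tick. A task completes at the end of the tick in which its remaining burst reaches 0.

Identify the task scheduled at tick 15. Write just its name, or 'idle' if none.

running at tick 15 = F

t=0: ready={B,C,F} → run B
t=1: ready={B,C,F} → run B
t=2: ready={B,C,F} → run B
t=3: ready={B,C,F} → run B
t=4: ready={B,C,F} → run B
t=5: ready={B,C,F} → run B
t=6: ready={C,F} → run C
t=7: ready={C,F} → run C
t=8: ready={C,F} → run C
t=9: ready={C,F} → run C
t=10: ready={C,F} → run C
t=11: ready={C,F} → run C
t=12: ready={C,F} → run C
t=13: ready={C,F} → run C
t=14: ready={F} → run F
t=15: ready={F} → run F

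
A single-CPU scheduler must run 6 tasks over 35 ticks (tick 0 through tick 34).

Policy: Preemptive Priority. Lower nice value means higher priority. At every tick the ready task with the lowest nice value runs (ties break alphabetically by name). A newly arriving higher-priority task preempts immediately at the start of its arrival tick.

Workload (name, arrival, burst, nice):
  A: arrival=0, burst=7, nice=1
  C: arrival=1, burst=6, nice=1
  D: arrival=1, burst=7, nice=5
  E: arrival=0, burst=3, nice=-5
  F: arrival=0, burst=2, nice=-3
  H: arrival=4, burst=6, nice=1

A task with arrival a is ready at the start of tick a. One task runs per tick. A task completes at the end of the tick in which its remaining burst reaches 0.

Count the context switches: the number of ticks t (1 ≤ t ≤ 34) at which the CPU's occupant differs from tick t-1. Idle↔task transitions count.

t=0: ready={A,E,F} → run E
t=1: ready={A,C,D,E,F} → run E
t=2: ready={A,C,D,E,F} → run E
t=3: ready={A,C,D,F} → run F
t=4: ready={A,C,D,F,H} → run F
t=5: ready={A,C,D,H} → run A
t=6: ready={A,C,D,H} → run A
t=7: ready={A,C,D,H} → run A
t=8: ready={A,C,D,H} → run A
t=9: ready={A,C,D,H} → run A
t=10: ready={A,C,D,H} → run A
t=11: ready={A,C,D,H} → run A
t=12: ready={C,D,H} → run C
t=13: ready={C,D,H} → run C
t=14: ready={C,D,H} → run C
t=15: ready={C,D,H} → run C
t=16: ready={C,D,H} → run C
t=17: ready={C,D,H} → run C
t=18: ready={D,H} → run H
t=19: ready={D,H} → run H
t=20: ready={D,H} → run H
t=21: ready={D,H} → run H
t=22: ready={D,H} → run H
t=23: ready={D,H} → run H
t=24: ready={D} → run D
t=25: ready={D} → run D
t=26: ready={D} → run D
t=27: ready={D} → run D
t=28: ready={D} → run D
t=29: ready={D} → run D
t=30: ready={D} → run D
t=31: (idle)
t=32: (idle)
t=33: (idle)
t=34: (idle)

context switches = 6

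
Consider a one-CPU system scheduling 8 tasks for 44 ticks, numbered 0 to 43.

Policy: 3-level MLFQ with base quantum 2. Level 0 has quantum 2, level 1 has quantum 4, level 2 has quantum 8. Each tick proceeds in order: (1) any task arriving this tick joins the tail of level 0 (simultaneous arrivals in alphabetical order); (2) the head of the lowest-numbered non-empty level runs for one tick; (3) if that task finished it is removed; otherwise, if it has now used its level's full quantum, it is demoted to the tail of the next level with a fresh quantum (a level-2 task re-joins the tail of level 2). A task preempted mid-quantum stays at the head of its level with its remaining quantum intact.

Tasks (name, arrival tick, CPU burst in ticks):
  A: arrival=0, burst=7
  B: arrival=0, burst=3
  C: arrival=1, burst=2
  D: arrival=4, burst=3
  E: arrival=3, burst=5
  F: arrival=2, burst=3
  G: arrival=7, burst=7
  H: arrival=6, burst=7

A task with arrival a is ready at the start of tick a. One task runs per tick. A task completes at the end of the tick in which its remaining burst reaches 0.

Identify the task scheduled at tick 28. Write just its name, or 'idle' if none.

t=0: L0/L1/L2 = AB/-/- → run A
t=1: L0/L1/L2 = ABC/-/- → run A
t=2: L0/L1/L2 = BCF/A/- → run B
t=3: L0/L1/L2 = BCFE/A/- → run B
t=4: L0/L1/L2 = CFED/AB/- → run C
t=5: L0/L1/L2 = CFED/AB/- → run C
t=6: L0/L1/L2 = FEDH/AB/- → run F
t=7: L0/L1/L2 = FEDHG/AB/- → run F
t=8: L0/L1/L2 = EDHG/ABF/- → run E
t=9: L0/L1/L2 = EDHG/ABF/- → run E
t=10: L0/L1/L2 = DHG/ABFE/- → run D
t=11: L0/L1/L2 = DHG/ABFE/- → run D
t=12: L0/L1/L2 = HG/ABFED/- → run H
t=13: L0/L1/L2 = HG/ABFED/- → run H
t=14: L0/L1/L2 = G/ABFEDH/- → run G
t=15: L0/L1/L2 = G/ABFEDH/- → run G
t=16: L0/L1/L2 = -/ABFEDHG/- → run A
t=17: L0/L1/L2 = -/ABFEDHG/- → run A
t=18: L0/L1/L2 = -/ABFEDHG/- → run A
t=19: L0/L1/L2 = -/ABFEDHG/- → run A
t=20: L0/L1/L2 = -/BFEDHG/A → run B
t=21: L0/L1/L2 = -/FEDHG/A → run F
t=22: L0/L1/L2 = -/EDHG/A → run E
t=23: L0/L1/L2 = -/EDHG/A → run E
t=24: L0/L1/L2 = -/EDHG/A → run E
t=25: L0/L1/L2 = -/DHG/A → run D
t=26: L0/L1/L2 = -/HG/A → run H
t=27: L0/L1/L2 = -/HG/A → run H
t=28: L0/L1/L2 = -/HG/A → run H
t=29: L0/L1/L2 = -/HG/A → run H
t=30: L0/L1/L2 = -/G/AH → run G
t=31: L0/L1/L2 = -/G/AH → run G
t=32: L0/L1/L2 = -/G/AH → run G
t=33: L0/L1/L2 = -/G/AH → run G
t=34: L0/L1/L2 = -/-/AHG → run A
t=35: L0/L1/L2 = -/-/HG → run H
t=36: L0/L1/L2 = -/-/G → run G
t=37: (idle)
t=38: (idle)
t=39: (idle)
t=40: (idle)
t=41: (idle)
t=42: (idle)
t=43: (idle)

running at tick 28 = H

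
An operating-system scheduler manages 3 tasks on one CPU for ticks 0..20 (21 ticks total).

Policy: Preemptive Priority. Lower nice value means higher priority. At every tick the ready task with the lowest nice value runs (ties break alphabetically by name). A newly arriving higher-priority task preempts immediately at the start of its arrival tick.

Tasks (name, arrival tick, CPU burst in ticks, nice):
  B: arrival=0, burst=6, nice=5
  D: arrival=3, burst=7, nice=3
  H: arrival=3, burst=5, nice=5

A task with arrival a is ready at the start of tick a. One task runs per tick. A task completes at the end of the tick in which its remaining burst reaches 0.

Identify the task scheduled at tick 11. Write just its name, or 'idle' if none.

running at tick 11 = B

t=0: ready={B} → run B
t=1: ready={B} → run B
t=2: ready={B} → run B
t=3: ready={B,D,H} → run D
t=4: ready={B,D,H} → run D
t=5: ready={B,D,H} → run D
t=6: ready={B,D,H} → run D
t=7: ready={B,D,H} → run D
t=8: ready={B,D,H} → run D
t=9: ready={B,D,H} → run D
t=10: ready={B,H} → run B
t=11: ready={B,H} → run B
t=12: ready={B,H} → run B
t=13: ready={H} → run H
t=14: ready={H} → run H
t=15: ready={H} → run H
t=16: ready={H} → run H
t=17: ready={H} → run H
t=18: (idle)
t=19: (idle)
t=20: (idle)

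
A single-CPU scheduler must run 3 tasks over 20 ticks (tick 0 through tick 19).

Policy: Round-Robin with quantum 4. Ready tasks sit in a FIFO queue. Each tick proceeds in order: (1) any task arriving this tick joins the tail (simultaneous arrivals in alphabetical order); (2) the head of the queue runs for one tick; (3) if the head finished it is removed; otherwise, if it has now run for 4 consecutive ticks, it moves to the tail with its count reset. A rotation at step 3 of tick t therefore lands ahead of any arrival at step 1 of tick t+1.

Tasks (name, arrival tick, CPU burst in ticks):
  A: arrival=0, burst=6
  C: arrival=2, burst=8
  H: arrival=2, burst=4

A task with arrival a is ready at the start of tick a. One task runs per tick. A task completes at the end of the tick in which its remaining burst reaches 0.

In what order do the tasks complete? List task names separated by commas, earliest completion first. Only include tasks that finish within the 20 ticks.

completion order = H, A, C

t=0: queue=[A] q_used=0 → run A
t=1: queue=[A] q_used=1 → run A
t=2: queue=[A,C,H] q_used=2 → run A
t=3: queue=[A,C,H] q_used=3 → run A
t=4: queue=[C,H,A] q_used=0 → run C
t=5: queue=[C,H,A] q_used=1 → run C
t=6: queue=[C,H,A] q_used=2 → run C
t=7: queue=[C,H,A] q_used=3 → run C
t=8: queue=[H,A,C] q_used=0 → run H
t=9: queue=[H,A,C] q_used=1 → run H
t=10: queue=[H,A,C] q_used=2 → run H
t=11: queue=[H,A,C] q_used=3 → run H
t=12: queue=[A,C] q_used=0 → run A
t=13: queue=[A,C] q_used=1 → run A
t=14: queue=[C] q_used=0 → run C
t=15: queue=[C] q_used=1 → run C
t=16: queue=[C] q_used=2 → run C
t=17: queue=[C] q_used=3 → run C
t=18: (idle)
t=19: (idle)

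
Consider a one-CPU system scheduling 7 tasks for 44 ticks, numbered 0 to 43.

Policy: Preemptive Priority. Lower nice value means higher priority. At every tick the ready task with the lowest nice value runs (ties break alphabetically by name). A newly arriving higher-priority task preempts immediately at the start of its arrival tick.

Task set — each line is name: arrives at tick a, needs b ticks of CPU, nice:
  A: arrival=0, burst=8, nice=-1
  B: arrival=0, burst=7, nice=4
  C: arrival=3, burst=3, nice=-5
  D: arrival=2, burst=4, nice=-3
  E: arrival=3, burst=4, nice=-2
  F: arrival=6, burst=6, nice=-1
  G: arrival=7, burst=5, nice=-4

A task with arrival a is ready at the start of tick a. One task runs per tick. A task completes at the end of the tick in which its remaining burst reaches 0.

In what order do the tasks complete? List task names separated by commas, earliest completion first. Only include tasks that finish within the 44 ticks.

t=0: ready={A,B} → run A
t=1: ready={A,B} → run A
t=2: ready={A,B,D} → run D
t=3: ready={A,B,C,D,E} → run C
t=4: ready={A,B,C,D,E} → run C
t=5: ready={A,B,C,D,E} → run C
t=6: ready={A,B,D,E,F} → run D
t=7: ready={A,B,D,E,F,G} → run G
t=8: ready={A,B,D,E,F,G} → run G
t=9: ready={A,B,D,E,F,G} → run G
t=10: ready={A,B,D,E,F,G} → run G
t=11: ready={A,B,D,E,F,G} → run G
t=12: ready={A,B,D,E,F} → run D
t=13: ready={A,B,D,E,F} → run D
t=14: ready={A,B,E,F} → run E
t=15: ready={A,B,E,F} → run E
t=16: ready={A,B,E,F} → run E
t=17: ready={A,B,E,F} → run E
t=18: ready={A,B,F} → run A
t=19: ready={A,B,F} → run A
t=20: ready={A,B,F} → run A
t=21: ready={A,B,F} → run A
t=22: ready={A,B,F} → run A
t=23: ready={A,B,F} → run A
t=24: ready={B,F} → run F
t=25: ready={B,F} → run F
t=26: ready={B,F} → run F
t=27: ready={B,F} → run F
t=28: ready={B,F} → run F
t=29: ready={B,F} → run F
t=30: ready={B} → run B
t=31: ready={B} → run B
t=32: ready={B} → run B
t=33: ready={B} → run B
t=34: ready={B} → run B
t=35: ready={B} → run B
t=36: ready={B} → run B
t=37: (idle)
t=38: (idle)
t=39: (idle)
t=40: (idle)
t=41: (idle)
t=42: (idle)
t=43: (idle)

completion order = C, G, D, E, A, F, B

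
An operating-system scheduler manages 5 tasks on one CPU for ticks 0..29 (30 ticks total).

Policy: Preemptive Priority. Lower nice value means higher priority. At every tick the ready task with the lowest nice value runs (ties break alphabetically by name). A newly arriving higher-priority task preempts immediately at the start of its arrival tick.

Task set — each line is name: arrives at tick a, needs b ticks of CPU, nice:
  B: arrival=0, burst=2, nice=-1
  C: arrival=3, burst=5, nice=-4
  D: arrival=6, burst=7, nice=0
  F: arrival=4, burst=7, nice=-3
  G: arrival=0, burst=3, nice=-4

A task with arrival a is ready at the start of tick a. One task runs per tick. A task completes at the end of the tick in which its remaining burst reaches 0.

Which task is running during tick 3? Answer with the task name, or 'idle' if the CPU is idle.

running at tick 3 = C

t=0: ready={B,G} → run G
t=1: ready={B,G} → run G
t=2: ready={B,G} → run G
t=3: ready={B,C} → run C
t=4: ready={B,C,F} → run C
t=5: ready={B,C,F} → run C
t=6: ready={B,C,D,F} → run C
t=7: ready={B,C,D,F} → run C
t=8: ready={B,D,F} → run F
t=9: ready={B,D,F} → run F
t=10: ready={B,D,F} → run F
t=11: ready={B,D,F} → run F
t=12: ready={B,D,F} → run F
t=13: ready={B,D,F} → run F
t=14: ready={B,D,F} → run F
t=15: ready={B,D} → run B
t=16: ready={B,D} → run B
t=17: ready={D} → run D
t=18: ready={D} → run D
t=19: ready={D} → run D
t=20: ready={D} → run D
t=21: ready={D} → run D
t=22: ready={D} → run D
t=23: ready={D} → run D
t=24: (idle)
t=25: (idle)
t=26: (idle)
t=27: (idle)
t=28: (idle)
t=29: (idle)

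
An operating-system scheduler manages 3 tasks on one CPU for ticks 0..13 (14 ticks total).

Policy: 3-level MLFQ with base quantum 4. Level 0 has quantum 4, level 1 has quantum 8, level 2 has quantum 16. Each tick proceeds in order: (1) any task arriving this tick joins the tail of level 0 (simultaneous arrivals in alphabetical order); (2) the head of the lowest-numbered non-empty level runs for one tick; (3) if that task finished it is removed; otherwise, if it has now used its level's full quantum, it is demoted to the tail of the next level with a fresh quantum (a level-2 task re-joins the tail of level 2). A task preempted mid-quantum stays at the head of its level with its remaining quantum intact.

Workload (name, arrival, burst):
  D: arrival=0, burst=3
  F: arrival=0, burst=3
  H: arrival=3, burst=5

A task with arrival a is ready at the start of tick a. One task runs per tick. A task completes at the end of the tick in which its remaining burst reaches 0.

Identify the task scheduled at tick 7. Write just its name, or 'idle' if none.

running at tick 7 = H

t=0: L0/L1/L2 = DF/-/- → run D
t=1: L0/L1/L2 = DF/-/- → run D
t=2: L0/L1/L2 = DF/-/- → run D
t=3: L0/L1/L2 = FH/-/- → run F
t=4: L0/L1/L2 = FH/-/- → run F
t=5: L0/L1/L2 = FH/-/- → run F
t=6: L0/L1/L2 = H/-/- → run H
t=7: L0/L1/L2 = H/-/- → run H
t=8: L0/L1/L2 = H/-/- → run H
t=9: L0/L1/L2 = H/-/- → run H
t=10: L0/L1/L2 = -/H/- → run H
t=11: (idle)
t=12: (idle)
t=13: (idle)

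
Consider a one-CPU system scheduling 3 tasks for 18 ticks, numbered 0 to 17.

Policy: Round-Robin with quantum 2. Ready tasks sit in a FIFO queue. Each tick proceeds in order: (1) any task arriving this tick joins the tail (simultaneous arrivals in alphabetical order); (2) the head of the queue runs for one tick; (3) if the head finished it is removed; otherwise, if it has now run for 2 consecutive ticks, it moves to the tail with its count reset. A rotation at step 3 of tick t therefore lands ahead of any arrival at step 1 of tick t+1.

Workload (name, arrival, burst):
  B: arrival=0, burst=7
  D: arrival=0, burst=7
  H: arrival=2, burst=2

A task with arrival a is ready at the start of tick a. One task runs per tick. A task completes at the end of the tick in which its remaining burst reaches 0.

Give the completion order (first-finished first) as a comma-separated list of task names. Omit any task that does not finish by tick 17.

t=0: queue=[B,D] q_used=0 → run B
t=1: queue=[B,D] q_used=1 → run B
t=2: queue=[D,B,H] q_used=0 → run D
t=3: queue=[D,B,H] q_used=1 → run D
t=4: queue=[B,H,D] q_used=0 → run B
t=5: queue=[B,H,D] q_used=1 → run B
t=6: queue=[H,D,B] q_used=0 → run H
t=7: queue=[H,D,B] q_used=1 → run H
t=8: queue=[D,B] q_used=0 → run D
t=9: queue=[D,B] q_used=1 → run D
t=10: queue=[B,D] q_used=0 → run B
t=11: queue=[B,D] q_used=1 → run B
t=12: queue=[D,B] q_used=0 → run D
t=13: queue=[D,B] q_used=1 → run D
t=14: queue=[B,D] q_used=0 → run B
t=15: queue=[D] q_used=0 → run D
t=16: (idle)
t=17: (idle)

completion order = H, B, D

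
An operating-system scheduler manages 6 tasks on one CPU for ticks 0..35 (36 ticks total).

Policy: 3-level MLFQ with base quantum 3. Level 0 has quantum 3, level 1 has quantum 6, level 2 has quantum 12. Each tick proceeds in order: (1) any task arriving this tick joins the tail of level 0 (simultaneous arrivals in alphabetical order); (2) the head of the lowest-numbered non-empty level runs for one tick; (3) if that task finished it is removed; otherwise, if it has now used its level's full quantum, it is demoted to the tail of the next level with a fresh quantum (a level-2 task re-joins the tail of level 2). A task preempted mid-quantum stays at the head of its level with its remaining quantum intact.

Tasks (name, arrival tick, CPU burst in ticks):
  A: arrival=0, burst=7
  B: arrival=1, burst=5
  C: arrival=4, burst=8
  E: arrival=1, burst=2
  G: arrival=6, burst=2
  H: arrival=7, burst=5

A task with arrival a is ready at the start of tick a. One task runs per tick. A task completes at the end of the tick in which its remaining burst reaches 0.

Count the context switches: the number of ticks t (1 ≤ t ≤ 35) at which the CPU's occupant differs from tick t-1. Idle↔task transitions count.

t=0: L0/L1/L2 = A/-/- → run A
t=1: L0/L1/L2 = ABE/-/- → run A
t=2: L0/L1/L2 = ABE/-/- → run A
t=3: L0/L1/L2 = BE/A/- → run B
t=4: L0/L1/L2 = BEC/A/- → run B
t=5: L0/L1/L2 = BEC/A/- → run B
t=6: L0/L1/L2 = ECG/AB/- → run E
t=7: L0/L1/L2 = ECGH/AB/- → run E
t=8: L0/L1/L2 = CGH/AB/- → run C
t=9: L0/L1/L2 = CGH/AB/- → run C
t=10: L0/L1/L2 = CGH/AB/- → run C
t=11: L0/L1/L2 = GH/ABC/- → run G
t=12: L0/L1/L2 = GH/ABC/- → run G
t=13: L0/L1/L2 = H/ABC/- → run H
t=14: L0/L1/L2 = H/ABC/- → run H
t=15: L0/L1/L2 = H/ABC/- → run H
t=16: L0/L1/L2 = -/ABCH/- → run A
t=17: L0/L1/L2 = -/ABCH/- → run A
t=18: L0/L1/L2 = -/ABCH/- → run A
t=19: L0/L1/L2 = -/ABCH/- → run A
t=20: L0/L1/L2 = -/BCH/- → run B
t=21: L0/L1/L2 = -/BCH/- → run B
t=22: L0/L1/L2 = -/CH/- → run C
t=23: L0/L1/L2 = -/CH/- → run C
t=24: L0/L1/L2 = -/CH/- → run C
t=25: L0/L1/L2 = -/CH/- → run C
t=26: L0/L1/L2 = -/CH/- → run C
t=27: L0/L1/L2 = -/H/- → run H
t=28: L0/L1/L2 = -/H/- → run H
t=29: (idle)
t=30: (idle)
t=31: (idle)
t=32: (idle)
t=33: (idle)
t=34: (idle)
t=35: (idle)

context switches = 10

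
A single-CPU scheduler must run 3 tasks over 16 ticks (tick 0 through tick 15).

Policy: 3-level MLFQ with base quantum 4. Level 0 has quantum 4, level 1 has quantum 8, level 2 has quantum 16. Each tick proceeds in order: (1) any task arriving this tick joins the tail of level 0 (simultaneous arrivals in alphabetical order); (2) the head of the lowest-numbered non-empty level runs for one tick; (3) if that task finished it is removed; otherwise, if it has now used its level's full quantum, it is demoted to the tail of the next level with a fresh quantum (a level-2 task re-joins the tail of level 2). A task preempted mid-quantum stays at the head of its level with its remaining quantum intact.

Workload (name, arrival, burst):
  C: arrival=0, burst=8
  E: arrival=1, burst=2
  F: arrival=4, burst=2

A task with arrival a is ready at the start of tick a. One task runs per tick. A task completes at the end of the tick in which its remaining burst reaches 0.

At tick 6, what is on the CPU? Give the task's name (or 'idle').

running at tick 6 = F

t=0: L0/L1/L2 = C/-/- → run C
t=1: L0/L1/L2 = CE/-/- → run C
t=2: L0/L1/L2 = CE/-/- → run C
t=3: L0/L1/L2 = CE/-/- → run C
t=4: L0/L1/L2 = EF/C/- → run E
t=5: L0/L1/L2 = EF/C/- → run E
t=6: L0/L1/L2 = F/C/- → run F
t=7: L0/L1/L2 = F/C/- → run F
t=8: L0/L1/L2 = -/C/- → run C
t=9: L0/L1/L2 = -/C/- → run C
t=10: L0/L1/L2 = -/C/- → run C
t=11: L0/L1/L2 = -/C/- → run C
t=12: (idle)
t=13: (idle)
t=14: (idle)
t=15: (idle)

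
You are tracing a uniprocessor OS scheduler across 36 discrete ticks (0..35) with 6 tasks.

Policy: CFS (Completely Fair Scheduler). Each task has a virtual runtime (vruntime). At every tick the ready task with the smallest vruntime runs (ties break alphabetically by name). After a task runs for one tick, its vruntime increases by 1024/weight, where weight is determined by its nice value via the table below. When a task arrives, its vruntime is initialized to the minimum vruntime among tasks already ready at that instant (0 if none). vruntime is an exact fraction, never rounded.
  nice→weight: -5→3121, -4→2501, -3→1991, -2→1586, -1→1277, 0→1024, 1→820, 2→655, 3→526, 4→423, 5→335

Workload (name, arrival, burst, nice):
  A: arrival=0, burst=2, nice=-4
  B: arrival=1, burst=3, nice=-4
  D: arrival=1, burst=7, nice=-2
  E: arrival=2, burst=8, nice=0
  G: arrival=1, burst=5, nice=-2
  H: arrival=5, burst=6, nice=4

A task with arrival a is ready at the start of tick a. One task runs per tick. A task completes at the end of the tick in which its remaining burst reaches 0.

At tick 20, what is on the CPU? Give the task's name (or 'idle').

running at tick 20 = E

t=0: vr[A=0] → run A
t=1: vr[A=1024/2501 B=1024/2501 D=1024/2501 G=1024/2501] → run A
t=2: vr[B=1024/2501 D=1024/2501 E=1024/2501 G=1024/2501] → run B
t=3: vr[B=2048/2501 D=1024/2501 E=1024/2501 G=1024/2501] → run D
t=4: vr[B=2048/2501 D=34304/32513 E=1024/2501 G=1024/2501] → run E
t=5: vr[B=2048/2501 D=34304/32513 E=3525/2501 G=1024/2501 H=1024/2501] → run G
t=6: vr[B=2048/2501 D=34304/32513 E=3525/2501 G=34304/32513 H=1024/2501] → run H
t=7: vr[B=2048/2501 D=34304/32513 E=3525/2501 G=34304/32513 H=2994176/1057923] → run B
t=8: vr[B=3072/2501 D=34304/32513 E=3525/2501 G=34304/32513 H=2994176/1057923] → run D
t=9: vr[B=3072/2501 D=55296/32513 E=3525/2501 G=34304/32513 H=2994176/1057923] → run G
t=10: vr[B=3072/2501 D=55296/32513 E=3525/2501 G=55296/32513 H=2994176/1057923] → run B
t=11: vr[D=55296/32513 E=3525/2501 G=55296/32513 H=2994176/1057923] → run E
t=12: vr[D=55296/32513 E=6026/2501 G=55296/32513 H=2994176/1057923] → run D
t=13: vr[D=76288/32513 E=6026/2501 G=55296/32513 H=2994176/1057923] → run G
t=14: vr[D=76288/32513 E=6026/2501 G=76288/32513 H=2994176/1057923] → run D
t=15: vr[D=97280/32513 E=6026/2501 G=76288/32513 H=2994176/1057923] → run G
t=16: vr[D=97280/32513 E=6026/2501 G=97280/32513 H=2994176/1057923] → run E
t=17: vr[D=97280/32513 E=8527/2501 G=97280/32513 H=2994176/1057923] → run H
t=18: vr[D=97280/32513 E=8527/2501 G=97280/32513 H=5555200/1057923] → run D
t=19: vr[D=118272/32513 E=8527/2501 G=97280/32513 H=5555200/1057923] → run G
t=20: vr[D=118272/32513 E=8527/2501 H=5555200/1057923] → run E
t=21: vr[D=118272/32513 E=11028/2501 H=5555200/1057923] → run D
t=22: vr[D=139264/32513 E=11028/2501 H=5555200/1057923] → run D
t=23: vr[E=11028/2501 H=5555200/1057923] → run E
t=24: vr[E=13529/2501 H=5555200/1057923] → run H
t=25: vr[E=13529/2501 H=2705408/352641] → run E
t=26: vr[E=16030/2501 H=2705408/352641] → run E
t=27: vr[E=18531/2501 H=2705408/352641] → run E
t=28: vr[H=2705408/352641] → run H
t=29: vr[H=10677248/1057923] → run H
t=30: vr[H=13238272/1057923] → run H
t=31: (idle)
t=32: (idle)
t=33: (idle)
t=34: (idle)
t=35: (idle)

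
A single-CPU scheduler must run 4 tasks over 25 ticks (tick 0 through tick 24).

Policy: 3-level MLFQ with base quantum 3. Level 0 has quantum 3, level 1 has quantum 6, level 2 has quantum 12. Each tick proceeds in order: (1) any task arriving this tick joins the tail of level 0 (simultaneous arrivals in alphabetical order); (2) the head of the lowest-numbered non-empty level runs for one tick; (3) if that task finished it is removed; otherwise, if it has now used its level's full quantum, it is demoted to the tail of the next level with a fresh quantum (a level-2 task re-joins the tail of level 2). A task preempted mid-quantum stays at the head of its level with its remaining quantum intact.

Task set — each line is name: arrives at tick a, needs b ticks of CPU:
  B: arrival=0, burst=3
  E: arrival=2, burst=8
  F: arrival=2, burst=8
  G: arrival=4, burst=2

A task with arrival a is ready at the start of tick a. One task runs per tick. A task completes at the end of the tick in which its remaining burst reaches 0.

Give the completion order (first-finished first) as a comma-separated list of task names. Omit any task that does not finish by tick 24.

t=0: L0/L1/L2 = B/-/- → run B
t=1: L0/L1/L2 = B/-/- → run B
t=2: L0/L1/L2 = BEF/-/- → run B
t=3: L0/L1/L2 = EF/-/- → run E
t=4: L0/L1/L2 = EFG/-/- → run E
t=5: L0/L1/L2 = EFG/-/- → run E
t=6: L0/L1/L2 = FG/E/- → run F
t=7: L0/L1/L2 = FG/E/- → run F
t=8: L0/L1/L2 = FG/E/- → run F
t=9: L0/L1/L2 = G/EF/- → run G
t=10: L0/L1/L2 = G/EF/- → run G
t=11: L0/L1/L2 = -/EF/- → run E
t=12: L0/L1/L2 = -/EF/- → run E
t=13: L0/L1/L2 = -/EF/- → run E
t=14: L0/L1/L2 = -/EF/- → run E
t=15: L0/L1/L2 = -/EF/- → run E
t=16: L0/L1/L2 = -/F/- → run F
t=17: L0/L1/L2 = -/F/- → run F
t=18: L0/L1/L2 = -/F/- → run F
t=19: L0/L1/L2 = -/F/- → run F
t=20: L0/L1/L2 = -/F/- → run F
t=21: (idle)
t=22: (idle)
t=23: (idle)
t=24: (idle)

completion order = B, G, E, F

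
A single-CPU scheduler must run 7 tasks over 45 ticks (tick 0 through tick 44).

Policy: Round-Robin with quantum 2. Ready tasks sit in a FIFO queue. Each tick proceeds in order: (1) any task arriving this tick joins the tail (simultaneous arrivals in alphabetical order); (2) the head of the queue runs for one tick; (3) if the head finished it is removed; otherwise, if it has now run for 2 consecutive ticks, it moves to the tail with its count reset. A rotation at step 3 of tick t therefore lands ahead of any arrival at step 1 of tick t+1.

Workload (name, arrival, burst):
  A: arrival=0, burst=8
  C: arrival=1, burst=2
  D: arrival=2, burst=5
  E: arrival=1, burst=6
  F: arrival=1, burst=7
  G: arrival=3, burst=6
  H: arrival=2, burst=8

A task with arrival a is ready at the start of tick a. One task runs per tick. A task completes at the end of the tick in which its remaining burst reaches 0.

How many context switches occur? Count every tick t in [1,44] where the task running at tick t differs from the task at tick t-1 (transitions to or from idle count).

context switches = 22

t=0: queue=[A] q_used=0 → run A
t=1: queue=[A,C,E,F] q_used=1 → run A
t=2: queue=[C,E,F,A,D,H] q_used=0 → run C
t=3: queue=[C,E,F,A,D,H,G] q_used=1 → run C
t=4: queue=[E,F,A,D,H,G] q_used=0 → run E
t=5: queue=[E,F,A,D,H,G] q_used=1 → run E
t=6: queue=[F,A,D,H,G,E] q_used=0 → run F
t=7: queue=[F,A,D,H,G,E] q_used=1 → run F
t=8: queue=[A,D,H,G,E,F] q_used=0 → run A
t=9: queue=[A,D,H,G,E,F] q_used=1 → run A
t=10: queue=[D,H,G,E,F,A] q_used=0 → run D
t=11: queue=[D,H,G,E,F,A] q_used=1 → run D
t=12: queue=[H,G,E,F,A,D] q_used=0 → run H
t=13: queue=[H,G,E,F,A,D] q_used=1 → run H
t=14: queue=[G,E,F,A,D,H] q_used=0 → run G
t=15: queue=[G,E,F,A,D,H] q_used=1 → run G
t=16: queue=[E,F,A,D,H,G] q_used=0 → run E
t=17: queue=[E,F,A,D,H,G] q_used=1 → run E
t=18: queue=[F,A,D,H,G,E] q_used=0 → run F
t=19: queue=[F,A,D,H,G,E] q_used=1 → run F
t=20: queue=[A,D,H,G,E,F] q_used=0 → run A
t=21: queue=[A,D,H,G,E,F] q_used=1 → run A
t=22: queue=[D,H,G,E,F,A] q_used=0 → run D
t=23: queue=[D,H,G,E,F,A] q_used=1 → run D
t=24: queue=[H,G,E,F,A,D] q_used=0 → run H
t=25: queue=[H,G,E,F,A,D] q_used=1 → run H
t=26: queue=[G,E,F,A,D,H] q_used=0 → run G
t=27: queue=[G,E,F,A,D,H] q_used=1 → run G
t=28: queue=[E,F,A,D,H,G] q_used=0 → run E
t=29: queue=[E,F,A,D,H,G] q_used=1 → run E
t=30: queue=[F,A,D,H,G] q_used=0 → run F
t=31: queue=[F,A,D,H,G] q_used=1 → run F
t=32: queue=[A,D,H,G,F] q_used=0 → run A
t=33: queue=[A,D,H,G,F] q_used=1 → run A
t=34: queue=[D,H,G,F] q_used=0 → run D
t=35: queue=[H,G,F] q_used=0 → run H
t=36: queue=[H,G,F] q_used=1 → run H
t=37: queue=[G,F,H] q_used=0 → run G
t=38: queue=[G,F,H] q_used=1 → run G
t=39: queue=[F,H] q_used=0 → run F
t=40: queue=[H] q_used=0 → run H
t=41: queue=[H] q_used=1 → run H
t=42: (idle)
t=43: (idle)
t=44: (idle)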